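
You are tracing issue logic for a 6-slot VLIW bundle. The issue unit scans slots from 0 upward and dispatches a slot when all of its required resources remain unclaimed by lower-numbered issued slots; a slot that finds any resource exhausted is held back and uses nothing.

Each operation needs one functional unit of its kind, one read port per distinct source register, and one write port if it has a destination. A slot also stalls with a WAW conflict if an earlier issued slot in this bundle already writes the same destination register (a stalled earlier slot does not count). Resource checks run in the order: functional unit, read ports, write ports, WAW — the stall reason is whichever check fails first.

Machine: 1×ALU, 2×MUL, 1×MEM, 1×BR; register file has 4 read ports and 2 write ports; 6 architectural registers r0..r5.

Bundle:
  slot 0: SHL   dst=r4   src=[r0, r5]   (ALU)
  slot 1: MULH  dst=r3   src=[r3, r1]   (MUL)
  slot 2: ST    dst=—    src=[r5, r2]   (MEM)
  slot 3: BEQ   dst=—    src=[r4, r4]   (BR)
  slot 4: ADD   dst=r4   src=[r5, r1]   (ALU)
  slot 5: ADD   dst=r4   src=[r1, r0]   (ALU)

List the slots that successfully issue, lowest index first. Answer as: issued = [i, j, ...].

  0. ALU→r4 ⇒ go  {0A/2Mu/1Ld/1B | 2r 1w}
  1. MUL→r3 ⇒ go  {0A/1Mu/1Ld/1B | 0r 0w}
  2. MEM ⇒ no(RD_PORT)  {0A/1Mu/1Ld/1B | 0r 0w}
  3. BR ⇒ no(RD_PORT)  {0A/1Mu/1Ld/1B | 0r 0w}
  4. ALU→r4 ⇒ no(FU)  {0A/1Mu/1Ld/1B | 0r 0w}
  5. ALU→r4 ⇒ no(FU)  {0A/1Mu/1Ld/1B | 0r 0w}

issued = [0, 1]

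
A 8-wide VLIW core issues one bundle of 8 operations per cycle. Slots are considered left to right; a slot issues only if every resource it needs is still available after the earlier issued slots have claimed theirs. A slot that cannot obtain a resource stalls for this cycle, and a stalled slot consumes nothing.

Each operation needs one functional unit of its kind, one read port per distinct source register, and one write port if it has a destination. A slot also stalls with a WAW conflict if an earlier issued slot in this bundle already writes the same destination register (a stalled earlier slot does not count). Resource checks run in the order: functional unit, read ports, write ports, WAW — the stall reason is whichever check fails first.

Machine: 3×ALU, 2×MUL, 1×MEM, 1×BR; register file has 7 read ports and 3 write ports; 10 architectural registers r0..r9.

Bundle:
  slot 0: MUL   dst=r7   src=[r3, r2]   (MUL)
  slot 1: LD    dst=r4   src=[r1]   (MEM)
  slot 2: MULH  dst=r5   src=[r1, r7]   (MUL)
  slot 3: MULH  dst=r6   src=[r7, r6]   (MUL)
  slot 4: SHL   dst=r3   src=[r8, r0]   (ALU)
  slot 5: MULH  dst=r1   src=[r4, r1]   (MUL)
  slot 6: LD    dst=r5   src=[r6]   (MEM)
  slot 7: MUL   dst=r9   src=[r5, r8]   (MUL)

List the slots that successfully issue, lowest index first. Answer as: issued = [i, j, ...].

issued = [0, 1, 2]

#0 MUL src=r3,r2 dispatched  <A:3 Mu:1 Ld:1 B:1 rd:5 wr:2>
#1 MEM src=r1 dispatched  <A:3 Mu:1 Ld:0 B:1 rd:4 wr:1>
#2 MUL src=r1,r7 dispatched  <A:3 Mu:0 Ld:0 B:1 rd:2 wr:0>
#3 MUL src=r7,r6 held:FU  <A:3 Mu:0 Ld:0 B:1 rd:2 wr:0>
#4 ALU src=r8,r0 held:WR_PORT  <A:3 Mu:0 Ld:0 B:1 rd:2 wr:0>
#5 MUL src=r4,r1 held:FU  <A:3 Mu:0 Ld:0 B:1 rd:2 wr:0>
#6 MEM src=r6 held:FU  <A:3 Mu:0 Ld:0 B:1 rd:2 wr:0>
#7 MUL src=r5,r8 held:FU  <A:3 Mu:0 Ld:0 B:1 rd:2 wr:0>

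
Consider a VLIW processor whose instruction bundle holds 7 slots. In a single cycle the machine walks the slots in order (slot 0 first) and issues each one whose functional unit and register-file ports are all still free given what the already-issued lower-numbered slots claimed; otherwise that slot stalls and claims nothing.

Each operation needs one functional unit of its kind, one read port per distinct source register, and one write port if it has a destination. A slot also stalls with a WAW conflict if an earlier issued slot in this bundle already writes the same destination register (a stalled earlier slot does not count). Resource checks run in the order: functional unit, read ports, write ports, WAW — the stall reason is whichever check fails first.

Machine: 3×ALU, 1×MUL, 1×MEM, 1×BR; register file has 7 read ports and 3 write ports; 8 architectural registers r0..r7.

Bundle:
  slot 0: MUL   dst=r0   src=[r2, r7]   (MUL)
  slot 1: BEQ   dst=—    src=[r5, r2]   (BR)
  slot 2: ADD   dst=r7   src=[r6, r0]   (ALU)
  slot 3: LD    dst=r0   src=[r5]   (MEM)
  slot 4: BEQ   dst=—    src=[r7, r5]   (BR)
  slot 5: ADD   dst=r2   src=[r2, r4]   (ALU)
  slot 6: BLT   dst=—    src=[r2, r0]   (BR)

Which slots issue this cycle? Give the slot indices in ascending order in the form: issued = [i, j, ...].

issued = [0, 1, 2]

[0] MUL needs rd=2 wr=1: ok; after: ALU=3 MUL=0 MEM=1 BR=1, R=5, W=2
[1] BR needs rd=2 wr=0: ok; after: ALU=3 MUL=0 MEM=1 BR=0, R=3, W=2
[2] ALU needs rd=2 wr=1: ok; after: ALU=2 MUL=0 MEM=1 BR=0, R=1, W=1
[3] MEM needs rd=1 wr=1: WAW; after: ALU=2 MUL=0 MEM=1 BR=0, R=1, W=1
[4] BR needs rd=2 wr=0: FU; after: ALU=2 MUL=0 MEM=1 BR=0, R=1, W=1
[5] ALU needs rd=2 wr=1: RD_PORT; after: ALU=2 MUL=0 MEM=1 BR=0, R=1, W=1
[6] BR needs rd=2 wr=0: FU; after: ALU=2 MUL=0 MEM=1 BR=0, R=1, W=1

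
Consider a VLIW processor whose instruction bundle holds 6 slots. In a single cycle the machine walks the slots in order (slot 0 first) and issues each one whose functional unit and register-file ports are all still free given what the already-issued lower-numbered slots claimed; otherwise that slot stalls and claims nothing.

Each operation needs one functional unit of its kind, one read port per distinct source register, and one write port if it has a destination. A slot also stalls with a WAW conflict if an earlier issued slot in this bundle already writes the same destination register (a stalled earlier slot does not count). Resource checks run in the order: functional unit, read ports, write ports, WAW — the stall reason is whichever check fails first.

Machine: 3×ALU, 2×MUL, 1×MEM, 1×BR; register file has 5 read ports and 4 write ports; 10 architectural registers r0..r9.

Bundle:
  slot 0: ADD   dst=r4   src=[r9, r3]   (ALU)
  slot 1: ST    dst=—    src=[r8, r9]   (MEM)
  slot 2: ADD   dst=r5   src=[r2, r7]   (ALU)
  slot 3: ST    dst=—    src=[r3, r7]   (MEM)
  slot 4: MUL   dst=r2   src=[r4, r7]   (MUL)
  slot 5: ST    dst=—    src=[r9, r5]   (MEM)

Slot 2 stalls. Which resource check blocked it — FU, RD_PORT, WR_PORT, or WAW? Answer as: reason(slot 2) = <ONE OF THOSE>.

reason(slot 2) = RD_PORT

[0] ALU needs rd=2 wr=1: ok; after: ALU=2 MUL=2 MEM=1 BR=1, R=3, W=3
[1] MEM needs rd=2 wr=0: ok; after: ALU=2 MUL=2 MEM=0 BR=1, R=1, W=3
[2] ALU needs rd=2 wr=1: RD_PORT; after: ALU=2 MUL=2 MEM=0 BR=1, R=1, W=3
[3] MEM needs rd=2 wr=0: FU; after: ALU=2 MUL=2 MEM=0 BR=1, R=1, W=3
[4] MUL needs rd=2 wr=1: RD_PORT; after: ALU=2 MUL=2 MEM=0 BR=1, R=1, W=3
[5] MEM needs rd=2 wr=0: FU; after: ALU=2 MUL=2 MEM=0 BR=1, R=1, W=3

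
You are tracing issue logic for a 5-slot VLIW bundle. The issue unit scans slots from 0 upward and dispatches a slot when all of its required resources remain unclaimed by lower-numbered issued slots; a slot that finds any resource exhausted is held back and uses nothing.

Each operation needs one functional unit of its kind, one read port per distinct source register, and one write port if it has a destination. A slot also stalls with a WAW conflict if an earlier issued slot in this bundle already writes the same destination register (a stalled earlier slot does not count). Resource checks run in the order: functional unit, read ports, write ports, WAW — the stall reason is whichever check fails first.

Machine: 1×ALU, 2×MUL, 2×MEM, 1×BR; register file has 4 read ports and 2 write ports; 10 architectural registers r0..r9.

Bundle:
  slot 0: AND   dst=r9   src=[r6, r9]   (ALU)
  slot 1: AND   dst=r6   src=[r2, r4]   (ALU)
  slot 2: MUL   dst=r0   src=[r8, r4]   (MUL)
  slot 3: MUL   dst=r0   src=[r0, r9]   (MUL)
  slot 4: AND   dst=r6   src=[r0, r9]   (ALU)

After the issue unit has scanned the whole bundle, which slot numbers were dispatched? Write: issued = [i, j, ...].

issued = [0, 2]

  0. ALU→r9 ⇒ go  {0A/2Mu/2Ld/1B | 2r 1w}
  1. ALU→r6 ⇒ no(FU)  {0A/2Mu/2Ld/1B | 2r 1w}
  2. MUL→r0 ⇒ go  {0A/1Mu/2Ld/1B | 0r 0w}
  3. MUL→r0 ⇒ no(RD_PORT)  {0A/1Mu/2Ld/1B | 0r 0w}
  4. ALU→r6 ⇒ no(FU)  {0A/1Mu/2Ld/1B | 0r 0w}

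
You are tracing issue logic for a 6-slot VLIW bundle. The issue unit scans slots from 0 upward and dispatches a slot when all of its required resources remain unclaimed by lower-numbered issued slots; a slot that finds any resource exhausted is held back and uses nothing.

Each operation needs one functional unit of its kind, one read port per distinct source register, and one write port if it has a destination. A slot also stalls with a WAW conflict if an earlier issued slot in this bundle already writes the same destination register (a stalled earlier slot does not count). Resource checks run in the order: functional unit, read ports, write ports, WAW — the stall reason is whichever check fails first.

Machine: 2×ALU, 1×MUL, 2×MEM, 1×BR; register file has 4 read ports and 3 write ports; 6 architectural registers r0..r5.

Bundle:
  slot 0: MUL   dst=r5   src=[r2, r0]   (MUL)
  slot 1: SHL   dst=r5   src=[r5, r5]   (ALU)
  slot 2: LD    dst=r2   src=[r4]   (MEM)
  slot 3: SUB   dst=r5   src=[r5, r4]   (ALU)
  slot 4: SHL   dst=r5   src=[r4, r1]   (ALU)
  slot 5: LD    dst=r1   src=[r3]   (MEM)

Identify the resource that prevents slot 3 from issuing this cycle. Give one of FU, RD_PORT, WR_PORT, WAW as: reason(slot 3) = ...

  0. MUL→r5 ⇒ go  {2A/0Mu/2Ld/1B | 2r 2w}
  1. ALU→r5 ⇒ no(WAW)  {2A/0Mu/2Ld/1B | 2r 2w}
  2. MEM→r2 ⇒ go  {2A/0Mu/1Ld/1B | 1r 1w}
  3. ALU→r5 ⇒ no(RD_PORT)  {2A/0Mu/1Ld/1B | 1r 1w}
  4. ALU→r5 ⇒ no(RD_PORT)  {2A/0Mu/1Ld/1B | 1r 1w}
  5. MEM→r1 ⇒ go  {2A/0Mu/0Ld/1B | 0r 0w}

reason(slot 3) = RD_PORT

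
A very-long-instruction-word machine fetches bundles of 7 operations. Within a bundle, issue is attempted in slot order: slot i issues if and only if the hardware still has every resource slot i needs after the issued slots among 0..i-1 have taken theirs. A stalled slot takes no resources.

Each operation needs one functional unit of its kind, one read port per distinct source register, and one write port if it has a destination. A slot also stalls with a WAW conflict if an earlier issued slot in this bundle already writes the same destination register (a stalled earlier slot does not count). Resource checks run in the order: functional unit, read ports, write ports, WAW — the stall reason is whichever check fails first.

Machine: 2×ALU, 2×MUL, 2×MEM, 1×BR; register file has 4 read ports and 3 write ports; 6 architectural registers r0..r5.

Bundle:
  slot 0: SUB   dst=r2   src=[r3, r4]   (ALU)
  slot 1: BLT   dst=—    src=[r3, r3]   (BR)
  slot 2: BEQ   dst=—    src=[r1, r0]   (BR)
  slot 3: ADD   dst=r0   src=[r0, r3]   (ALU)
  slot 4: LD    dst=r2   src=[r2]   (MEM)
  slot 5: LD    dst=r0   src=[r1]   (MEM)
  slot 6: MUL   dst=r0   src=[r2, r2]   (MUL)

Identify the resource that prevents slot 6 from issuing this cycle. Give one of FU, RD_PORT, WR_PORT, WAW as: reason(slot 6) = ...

#0 ALU src=r3,r4 dispatched  <A:1 Mu:2 Ld:2 B:1 rd:2 wr:2>
#1 BR src=r3,r3 dispatched  <A:1 Mu:2 Ld:2 B:0 rd:1 wr:2>
#2 BR src=r1,r0 held:FU  <A:1 Mu:2 Ld:2 B:0 rd:1 wr:2>
#3 ALU src=r0,r3 held:RD_PORT  <A:1 Mu:2 Ld:2 B:0 rd:1 wr:2>
#4 MEM src=r2 held:WAW  <A:1 Mu:2 Ld:2 B:0 rd:1 wr:2>
#5 MEM src=r1 dispatched  <A:1 Mu:2 Ld:1 B:0 rd:0 wr:1>
#6 MUL src=r2,r2 held:RD_PORT  <A:1 Mu:2 Ld:1 B:0 rd:0 wr:1>

reason(slot 6) = RD_PORT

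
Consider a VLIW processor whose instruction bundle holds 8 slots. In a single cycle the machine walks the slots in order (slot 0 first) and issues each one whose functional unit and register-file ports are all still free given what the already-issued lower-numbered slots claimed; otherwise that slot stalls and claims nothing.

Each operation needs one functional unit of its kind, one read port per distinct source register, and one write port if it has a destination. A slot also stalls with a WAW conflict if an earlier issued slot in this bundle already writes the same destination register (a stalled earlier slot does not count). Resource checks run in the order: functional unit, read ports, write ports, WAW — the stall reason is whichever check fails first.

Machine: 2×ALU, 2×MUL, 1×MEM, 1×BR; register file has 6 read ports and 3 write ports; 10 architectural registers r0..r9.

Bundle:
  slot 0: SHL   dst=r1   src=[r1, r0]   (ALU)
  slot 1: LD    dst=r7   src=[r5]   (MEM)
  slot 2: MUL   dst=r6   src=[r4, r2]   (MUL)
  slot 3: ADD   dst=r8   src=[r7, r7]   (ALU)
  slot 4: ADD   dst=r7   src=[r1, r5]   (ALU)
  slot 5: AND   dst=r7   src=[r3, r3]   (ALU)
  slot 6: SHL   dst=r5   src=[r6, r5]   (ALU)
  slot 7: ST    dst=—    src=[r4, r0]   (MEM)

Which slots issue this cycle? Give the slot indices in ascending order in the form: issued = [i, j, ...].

#0 ALU src=r1,r0 dispatched  <A:1 Mu:2 Ld:1 B:1 rd:4 wr:2>
#1 MEM src=r5 dispatched  <A:1 Mu:2 Ld:0 B:1 rd:3 wr:1>
#2 MUL src=r4,r2 dispatched  <A:1 Mu:1 Ld:0 B:1 rd:1 wr:0>
#3 ALU src=r7,r7 held:WR_PORT  <A:1 Mu:1 Ld:0 B:1 rd:1 wr:0>
#4 ALU src=r1,r5 held:RD_PORT  <A:1 Mu:1 Ld:0 B:1 rd:1 wr:0>
#5 ALU src=r3,r3 held:WR_PORT  <A:1 Mu:1 Ld:0 B:1 rd:1 wr:0>
#6 ALU src=r6,r5 held:RD_PORT  <A:1 Mu:1 Ld:0 B:1 rd:1 wr:0>
#7 MEM src=r4,r0 held:FU  <A:1 Mu:1 Ld:0 B:1 rd:1 wr:0>

issued = [0, 1, 2]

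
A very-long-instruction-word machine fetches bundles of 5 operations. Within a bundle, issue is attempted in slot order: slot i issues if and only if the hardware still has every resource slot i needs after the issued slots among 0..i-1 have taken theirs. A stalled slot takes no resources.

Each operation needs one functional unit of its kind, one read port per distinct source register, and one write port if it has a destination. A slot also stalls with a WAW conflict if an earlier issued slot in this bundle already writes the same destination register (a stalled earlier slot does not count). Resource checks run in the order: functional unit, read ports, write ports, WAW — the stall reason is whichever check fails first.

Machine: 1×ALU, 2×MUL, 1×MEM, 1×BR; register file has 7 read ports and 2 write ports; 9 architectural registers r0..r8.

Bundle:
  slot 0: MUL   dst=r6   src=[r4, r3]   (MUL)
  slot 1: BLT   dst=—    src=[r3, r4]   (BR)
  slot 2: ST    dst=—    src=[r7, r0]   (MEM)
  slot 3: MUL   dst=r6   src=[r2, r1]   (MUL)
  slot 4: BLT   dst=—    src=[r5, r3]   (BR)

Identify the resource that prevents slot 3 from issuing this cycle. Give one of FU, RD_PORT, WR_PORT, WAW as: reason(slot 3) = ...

reason(slot 3) = RD_PORT

#0 MUL src=r4,r3 dispatched  <A:1 Mu:1 Ld:1 B:1 rd:5 wr:1>
#1 BR src=r3,r4 dispatched  <A:1 Mu:1 Ld:1 B:0 rd:3 wr:1>
#2 MEM src=r7,r0 dispatched  <A:1 Mu:1 Ld:0 B:0 rd:1 wr:1>
#3 MUL src=r2,r1 held:RD_PORT  <A:1 Mu:1 Ld:0 B:0 rd:1 wr:1>
#4 BR src=r5,r3 held:FU  <A:1 Mu:1 Ld:0 B:0 rd:1 wr:1>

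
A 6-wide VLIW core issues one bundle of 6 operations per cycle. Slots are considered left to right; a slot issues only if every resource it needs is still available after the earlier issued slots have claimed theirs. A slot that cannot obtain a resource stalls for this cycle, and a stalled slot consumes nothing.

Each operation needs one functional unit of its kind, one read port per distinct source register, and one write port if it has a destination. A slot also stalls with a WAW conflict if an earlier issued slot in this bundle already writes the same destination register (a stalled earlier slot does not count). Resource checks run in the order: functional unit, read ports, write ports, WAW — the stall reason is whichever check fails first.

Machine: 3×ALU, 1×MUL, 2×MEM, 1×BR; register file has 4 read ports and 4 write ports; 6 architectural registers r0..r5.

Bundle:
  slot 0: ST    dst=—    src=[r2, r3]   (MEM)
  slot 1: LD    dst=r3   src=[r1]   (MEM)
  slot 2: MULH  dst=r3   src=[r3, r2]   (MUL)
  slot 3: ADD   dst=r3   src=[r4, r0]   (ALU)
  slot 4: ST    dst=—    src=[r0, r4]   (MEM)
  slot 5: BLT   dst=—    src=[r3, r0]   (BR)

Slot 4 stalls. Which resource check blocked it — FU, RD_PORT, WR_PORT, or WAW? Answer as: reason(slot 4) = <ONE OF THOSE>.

  0. MEM ⇒ go  {3A/1Mu/1Ld/1B | 2r 4w}
  1. MEM→r3 ⇒ go  {3A/1Mu/0Ld/1B | 1r 3w}
  2. MUL→r3 ⇒ no(RD_PORT)  {3A/1Mu/0Ld/1B | 1r 3w}
  3. ALU→r3 ⇒ no(RD_PORT)  {3A/1Mu/0Ld/1B | 1r 3w}
  4. MEM ⇒ no(FU)  {3A/1Mu/0Ld/1B | 1r 3w}
  5. BR ⇒ no(RD_PORT)  {3A/1Mu/0Ld/1B | 1r 3w}

reason(slot 4) = FU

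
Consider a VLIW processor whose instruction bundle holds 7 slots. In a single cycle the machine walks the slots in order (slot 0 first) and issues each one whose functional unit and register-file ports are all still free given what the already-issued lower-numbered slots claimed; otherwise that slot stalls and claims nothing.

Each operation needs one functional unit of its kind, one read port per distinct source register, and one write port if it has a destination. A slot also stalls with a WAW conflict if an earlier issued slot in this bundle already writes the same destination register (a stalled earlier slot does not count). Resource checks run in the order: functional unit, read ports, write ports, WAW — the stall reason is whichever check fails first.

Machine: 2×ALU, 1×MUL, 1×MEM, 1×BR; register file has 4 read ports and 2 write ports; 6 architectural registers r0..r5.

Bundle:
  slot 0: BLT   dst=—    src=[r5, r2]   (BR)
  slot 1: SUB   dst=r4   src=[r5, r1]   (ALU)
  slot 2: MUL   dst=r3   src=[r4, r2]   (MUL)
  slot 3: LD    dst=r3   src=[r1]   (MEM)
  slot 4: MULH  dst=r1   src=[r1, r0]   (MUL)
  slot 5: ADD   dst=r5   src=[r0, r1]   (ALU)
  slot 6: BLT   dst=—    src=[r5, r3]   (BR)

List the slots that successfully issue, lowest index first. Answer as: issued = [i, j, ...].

issued = [0, 1]

#0 BR src=r5,r2 dispatched  <A:2 Mu:1 Ld:1 B:0 rd:2 wr:2>
#1 ALU src=r5,r1 dispatched  <A:1 Mu:1 Ld:1 B:0 rd:0 wr:1>
#2 MUL src=r4,r2 held:RD_PORT  <A:1 Mu:1 Ld:1 B:0 rd:0 wr:1>
#3 MEM src=r1 held:RD_PORT  <A:1 Mu:1 Ld:1 B:0 rd:0 wr:1>
#4 MUL src=r1,r0 held:RD_PORT  <A:1 Mu:1 Ld:1 B:0 rd:0 wr:1>
#5 ALU src=r0,r1 held:RD_PORT  <A:1 Mu:1 Ld:1 B:0 rd:0 wr:1>
#6 BR src=r5,r3 held:FU  <A:1 Mu:1 Ld:1 B:0 rd:0 wr:1>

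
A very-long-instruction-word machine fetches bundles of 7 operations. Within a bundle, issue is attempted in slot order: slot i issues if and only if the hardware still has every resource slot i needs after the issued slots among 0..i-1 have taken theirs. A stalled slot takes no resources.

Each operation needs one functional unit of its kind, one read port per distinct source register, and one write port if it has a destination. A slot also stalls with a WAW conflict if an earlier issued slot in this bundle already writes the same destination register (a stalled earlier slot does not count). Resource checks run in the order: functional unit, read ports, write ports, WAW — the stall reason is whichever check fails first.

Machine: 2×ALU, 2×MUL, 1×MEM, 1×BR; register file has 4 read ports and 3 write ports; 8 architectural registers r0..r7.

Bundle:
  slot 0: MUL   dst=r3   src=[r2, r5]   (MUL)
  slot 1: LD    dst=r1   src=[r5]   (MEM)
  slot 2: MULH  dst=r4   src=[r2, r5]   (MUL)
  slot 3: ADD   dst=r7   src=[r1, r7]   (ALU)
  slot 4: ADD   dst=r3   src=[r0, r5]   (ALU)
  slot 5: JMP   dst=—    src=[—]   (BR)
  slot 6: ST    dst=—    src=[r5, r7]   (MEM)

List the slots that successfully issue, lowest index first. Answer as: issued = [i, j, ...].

issued = [0, 1, 5]

slot 0 (MUL): ISSUE — free A2,Mu1,Ld1,B1 rp2 wp2
slot 1 (MEM): ISSUE — free A2,Mu1,Ld0,B1 rp1 wp1
slot 2 (MUL): stall RD_PORT — free A2,Mu1,Ld0,B1 rp1 wp1
slot 3 (ALU): stall RD_PORT — free A2,Mu1,Ld0,B1 rp1 wp1
slot 4 (ALU): stall RD_PORT — free A2,Mu1,Ld0,B1 rp1 wp1
slot 5 (BR): ISSUE — free A2,Mu1,Ld0,B0 rp1 wp1
slot 6 (MEM): stall FU — free A2,Mu1,Ld0,B0 rp1 wp1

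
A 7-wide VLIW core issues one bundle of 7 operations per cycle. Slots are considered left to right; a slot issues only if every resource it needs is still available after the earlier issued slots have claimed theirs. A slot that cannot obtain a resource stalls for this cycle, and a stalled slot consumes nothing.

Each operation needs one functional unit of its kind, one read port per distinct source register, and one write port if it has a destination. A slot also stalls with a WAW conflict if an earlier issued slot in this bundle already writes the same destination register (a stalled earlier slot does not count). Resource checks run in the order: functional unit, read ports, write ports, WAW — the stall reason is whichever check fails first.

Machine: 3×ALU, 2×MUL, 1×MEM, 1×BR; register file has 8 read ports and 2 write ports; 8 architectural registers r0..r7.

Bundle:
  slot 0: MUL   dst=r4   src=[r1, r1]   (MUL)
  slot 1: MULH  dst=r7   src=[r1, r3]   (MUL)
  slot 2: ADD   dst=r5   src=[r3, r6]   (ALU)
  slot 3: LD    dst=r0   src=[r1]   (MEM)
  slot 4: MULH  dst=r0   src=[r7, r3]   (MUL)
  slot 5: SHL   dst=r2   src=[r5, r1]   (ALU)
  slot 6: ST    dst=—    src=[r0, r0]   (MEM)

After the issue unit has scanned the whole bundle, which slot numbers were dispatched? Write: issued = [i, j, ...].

issued = [0, 1, 6]

slot 0 (MUL): ISSUE — free A3,Mu1,Ld1,B1 rp7 wp1
slot 1 (MUL): ISSUE — free A3,Mu0,Ld1,B1 rp5 wp0
slot 2 (ALU): stall WR_PORT — free A3,Mu0,Ld1,B1 rp5 wp0
slot 3 (MEM): stall WR_PORT — free A3,Mu0,Ld1,B1 rp5 wp0
slot 4 (MUL): stall FU — free A3,Mu0,Ld1,B1 rp5 wp0
slot 5 (ALU): stall WR_PORT — free A3,Mu0,Ld1,B1 rp5 wp0
slot 6 (MEM): ISSUE — free A3,Mu0,Ld0,B1 rp4 wp0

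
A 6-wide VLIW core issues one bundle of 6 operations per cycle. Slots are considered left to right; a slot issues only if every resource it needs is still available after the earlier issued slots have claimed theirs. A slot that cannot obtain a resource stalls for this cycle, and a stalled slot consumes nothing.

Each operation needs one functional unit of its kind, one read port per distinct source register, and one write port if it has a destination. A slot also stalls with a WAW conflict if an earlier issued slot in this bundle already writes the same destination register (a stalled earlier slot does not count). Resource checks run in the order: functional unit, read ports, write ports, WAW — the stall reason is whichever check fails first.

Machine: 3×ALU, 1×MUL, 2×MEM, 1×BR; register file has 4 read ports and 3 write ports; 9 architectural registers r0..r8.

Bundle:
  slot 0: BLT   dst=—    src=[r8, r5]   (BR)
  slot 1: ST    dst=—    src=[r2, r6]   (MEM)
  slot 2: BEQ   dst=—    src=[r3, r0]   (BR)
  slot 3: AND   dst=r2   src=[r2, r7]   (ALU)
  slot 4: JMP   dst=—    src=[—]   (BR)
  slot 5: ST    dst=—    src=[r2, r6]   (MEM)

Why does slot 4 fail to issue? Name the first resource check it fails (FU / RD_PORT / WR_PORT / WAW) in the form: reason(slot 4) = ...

#0 BR src=r8,r5 dispatched  <A:3 Mu:1 Ld:2 B:0 rd:2 wr:3>
#1 MEM src=r2,r6 dispatched  <A:3 Mu:1 Ld:1 B:0 rd:0 wr:3>
#2 BR src=r3,r0 held:FU  <A:3 Mu:1 Ld:1 B:0 rd:0 wr:3>
#3 ALU src=r2,r7 held:RD_PORT  <A:3 Mu:1 Ld:1 B:0 rd:0 wr:3>
#4 BR src=- held:FU  <A:3 Mu:1 Ld:1 B:0 rd:0 wr:3>
#5 MEM src=r2,r6 held:RD_PORT  <A:3 Mu:1 Ld:1 B:0 rd:0 wr:3>

reason(slot 4) = FU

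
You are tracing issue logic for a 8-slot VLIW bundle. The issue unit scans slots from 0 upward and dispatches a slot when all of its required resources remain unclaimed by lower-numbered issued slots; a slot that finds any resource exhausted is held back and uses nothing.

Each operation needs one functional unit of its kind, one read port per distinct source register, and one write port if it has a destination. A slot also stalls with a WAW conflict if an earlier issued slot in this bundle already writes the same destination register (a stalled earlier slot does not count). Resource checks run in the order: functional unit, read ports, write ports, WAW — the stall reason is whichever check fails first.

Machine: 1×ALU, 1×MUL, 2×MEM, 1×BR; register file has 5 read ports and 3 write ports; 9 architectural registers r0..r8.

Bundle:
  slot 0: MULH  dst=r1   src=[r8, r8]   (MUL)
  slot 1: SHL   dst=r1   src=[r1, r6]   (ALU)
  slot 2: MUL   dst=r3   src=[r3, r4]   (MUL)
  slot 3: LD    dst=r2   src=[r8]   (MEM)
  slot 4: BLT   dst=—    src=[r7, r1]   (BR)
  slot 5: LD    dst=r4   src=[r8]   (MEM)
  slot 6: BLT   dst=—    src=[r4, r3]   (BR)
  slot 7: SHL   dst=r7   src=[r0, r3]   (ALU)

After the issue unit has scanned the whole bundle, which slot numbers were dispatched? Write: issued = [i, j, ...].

slot 0 (MUL): ISSUE — free A1,Mu0,Ld2,B1 rp4 wp2
slot 1 (ALU): stall WAW — free A1,Mu0,Ld2,B1 rp4 wp2
slot 2 (MUL): stall FU — free A1,Mu0,Ld2,B1 rp4 wp2
slot 3 (MEM): ISSUE — free A1,Mu0,Ld1,B1 rp3 wp1
slot 4 (BR): ISSUE — free A1,Mu0,Ld1,B0 rp1 wp1
slot 5 (MEM): ISSUE — free A1,Mu0,Ld0,B0 rp0 wp0
slot 6 (BR): stall FU — free A1,Mu0,Ld0,B0 rp0 wp0
slot 7 (ALU): stall RD_PORT — free A1,Mu0,Ld0,B0 rp0 wp0

issued = [0, 3, 4, 5]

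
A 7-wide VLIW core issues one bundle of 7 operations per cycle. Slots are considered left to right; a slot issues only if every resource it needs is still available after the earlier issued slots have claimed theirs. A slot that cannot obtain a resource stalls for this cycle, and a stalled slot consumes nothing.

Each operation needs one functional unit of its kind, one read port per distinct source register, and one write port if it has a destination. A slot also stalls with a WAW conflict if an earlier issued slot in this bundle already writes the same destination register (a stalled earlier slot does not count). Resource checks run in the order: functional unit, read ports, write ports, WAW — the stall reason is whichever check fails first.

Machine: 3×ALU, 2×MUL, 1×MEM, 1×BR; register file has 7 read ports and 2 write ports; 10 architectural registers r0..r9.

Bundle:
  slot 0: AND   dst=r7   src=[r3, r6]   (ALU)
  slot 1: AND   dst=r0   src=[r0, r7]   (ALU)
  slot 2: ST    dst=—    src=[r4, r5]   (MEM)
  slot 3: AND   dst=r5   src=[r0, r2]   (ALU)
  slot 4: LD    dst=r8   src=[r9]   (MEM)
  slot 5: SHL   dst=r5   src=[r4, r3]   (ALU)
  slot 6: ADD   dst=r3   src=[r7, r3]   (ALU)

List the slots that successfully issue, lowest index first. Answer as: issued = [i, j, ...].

issued = [0, 1, 2]

slot 0 (ALU): ISSUE — free A2,Mu2,Ld1,B1 rp5 wp1
slot 1 (ALU): ISSUE — free A1,Mu2,Ld1,B1 rp3 wp0
slot 2 (MEM): ISSUE — free A1,Mu2,Ld0,B1 rp1 wp0
slot 3 (ALU): stall RD_PORT — free A1,Mu2,Ld0,B1 rp1 wp0
slot 4 (MEM): stall FU — free A1,Mu2,Ld0,B1 rp1 wp0
slot 5 (ALU): stall RD_PORT — free A1,Mu2,Ld0,B1 rp1 wp0
slot 6 (ALU): stall RD_PORT — free A1,Mu2,Ld0,B1 rp1 wp0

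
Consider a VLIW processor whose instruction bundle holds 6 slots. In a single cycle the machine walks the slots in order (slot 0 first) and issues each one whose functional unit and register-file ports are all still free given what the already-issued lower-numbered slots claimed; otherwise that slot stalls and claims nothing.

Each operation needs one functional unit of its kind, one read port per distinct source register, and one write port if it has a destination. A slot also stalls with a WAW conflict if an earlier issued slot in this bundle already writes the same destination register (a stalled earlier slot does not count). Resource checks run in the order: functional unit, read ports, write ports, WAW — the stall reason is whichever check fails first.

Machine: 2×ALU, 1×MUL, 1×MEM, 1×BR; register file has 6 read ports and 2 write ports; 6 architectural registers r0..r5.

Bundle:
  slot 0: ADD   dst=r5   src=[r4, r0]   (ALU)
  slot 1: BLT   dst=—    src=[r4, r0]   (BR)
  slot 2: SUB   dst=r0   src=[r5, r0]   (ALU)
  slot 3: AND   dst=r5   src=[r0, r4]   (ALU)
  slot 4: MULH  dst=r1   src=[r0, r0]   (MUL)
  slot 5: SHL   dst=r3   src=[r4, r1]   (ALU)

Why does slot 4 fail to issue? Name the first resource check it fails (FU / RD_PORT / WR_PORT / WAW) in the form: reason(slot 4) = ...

reason(slot 4) = RD_PORT

[0] ALU needs rd=2 wr=1: ok; after: ALU=1 MUL=1 MEM=1 BR=1, R=4, W=1
[1] BR needs rd=2 wr=0: ok; after: ALU=1 MUL=1 MEM=1 BR=0, R=2, W=1
[2] ALU needs rd=2 wr=1: ok; after: ALU=0 MUL=1 MEM=1 BR=0, R=0, W=0
[3] ALU needs rd=2 wr=1: FU; after: ALU=0 MUL=1 MEM=1 BR=0, R=0, W=0
[4] MUL needs rd=1 wr=1: RD_PORT; after: ALU=0 MUL=1 MEM=1 BR=0, R=0, W=0
[5] ALU needs rd=2 wr=1: FU; after: ALU=0 MUL=1 MEM=1 BR=0, R=0, W=0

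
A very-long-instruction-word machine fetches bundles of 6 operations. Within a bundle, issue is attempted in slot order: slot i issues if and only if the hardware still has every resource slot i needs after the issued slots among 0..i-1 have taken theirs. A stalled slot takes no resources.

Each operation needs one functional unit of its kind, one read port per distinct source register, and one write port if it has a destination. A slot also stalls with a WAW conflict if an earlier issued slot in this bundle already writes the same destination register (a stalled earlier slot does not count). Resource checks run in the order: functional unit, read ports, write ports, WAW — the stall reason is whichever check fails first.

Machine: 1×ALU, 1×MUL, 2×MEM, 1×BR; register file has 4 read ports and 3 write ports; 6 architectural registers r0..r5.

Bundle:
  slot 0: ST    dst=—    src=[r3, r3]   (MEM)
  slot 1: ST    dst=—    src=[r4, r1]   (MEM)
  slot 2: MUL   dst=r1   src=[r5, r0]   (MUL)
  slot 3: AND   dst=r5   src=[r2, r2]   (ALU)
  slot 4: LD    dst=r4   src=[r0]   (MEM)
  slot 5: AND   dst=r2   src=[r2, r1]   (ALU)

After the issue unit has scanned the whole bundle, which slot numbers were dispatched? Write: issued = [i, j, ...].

issued = [0, 1, 3]

slot 0 (MEM): ISSUE — free A1,Mu1,Ld1,B1 rp3 wp3
slot 1 (MEM): ISSUE — free A1,Mu1,Ld0,B1 rp1 wp3
slot 2 (MUL): stall RD_PORT — free A1,Mu1,Ld0,B1 rp1 wp3
slot 3 (ALU): ISSUE — free A0,Mu1,Ld0,B1 rp0 wp2
slot 4 (MEM): stall FU — free A0,Mu1,Ld0,B1 rp0 wp2
slot 5 (ALU): stall FU — free A0,Mu1,Ld0,B1 rp0 wp2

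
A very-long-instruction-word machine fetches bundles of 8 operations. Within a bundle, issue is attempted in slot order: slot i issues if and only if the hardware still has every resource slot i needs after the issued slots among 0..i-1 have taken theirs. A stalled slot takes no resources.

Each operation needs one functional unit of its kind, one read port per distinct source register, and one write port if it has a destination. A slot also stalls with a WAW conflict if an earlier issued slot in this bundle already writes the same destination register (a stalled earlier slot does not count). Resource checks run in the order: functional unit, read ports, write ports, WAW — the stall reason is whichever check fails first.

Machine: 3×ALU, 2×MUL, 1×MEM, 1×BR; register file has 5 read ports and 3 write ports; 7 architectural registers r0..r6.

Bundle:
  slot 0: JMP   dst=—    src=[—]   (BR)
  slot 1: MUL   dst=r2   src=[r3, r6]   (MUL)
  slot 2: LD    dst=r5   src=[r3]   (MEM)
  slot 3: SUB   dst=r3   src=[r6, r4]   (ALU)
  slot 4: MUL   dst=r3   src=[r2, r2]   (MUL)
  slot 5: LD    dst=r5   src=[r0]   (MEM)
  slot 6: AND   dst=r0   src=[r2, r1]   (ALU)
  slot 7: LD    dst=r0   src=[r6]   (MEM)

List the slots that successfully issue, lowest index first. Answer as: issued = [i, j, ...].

issued = [0, 1, 2, 3]

[0] BR needs rd=0 wr=0: ok; after: ALU=3 MUL=2 MEM=1 BR=0, R=5, W=3
[1] MUL needs rd=2 wr=1: ok; after: ALU=3 MUL=1 MEM=1 BR=0, R=3, W=2
[2] MEM needs rd=1 wr=1: ok; after: ALU=3 MUL=1 MEM=0 BR=0, R=2, W=1
[3] ALU needs rd=2 wr=1: ok; after: ALU=2 MUL=1 MEM=0 BR=0, R=0, W=0
[4] MUL needs rd=1 wr=1: RD_PORT; after: ALU=2 MUL=1 MEM=0 BR=0, R=0, W=0
[5] MEM needs rd=1 wr=1: FU; after: ALU=2 MUL=1 MEM=0 BR=0, R=0, W=0
[6] ALU needs rd=2 wr=1: RD_PORT; after: ALU=2 MUL=1 MEM=0 BR=0, R=0, W=0
[7] MEM needs rd=1 wr=1: FU; after: ALU=2 MUL=1 MEM=0 BR=0, R=0, W=0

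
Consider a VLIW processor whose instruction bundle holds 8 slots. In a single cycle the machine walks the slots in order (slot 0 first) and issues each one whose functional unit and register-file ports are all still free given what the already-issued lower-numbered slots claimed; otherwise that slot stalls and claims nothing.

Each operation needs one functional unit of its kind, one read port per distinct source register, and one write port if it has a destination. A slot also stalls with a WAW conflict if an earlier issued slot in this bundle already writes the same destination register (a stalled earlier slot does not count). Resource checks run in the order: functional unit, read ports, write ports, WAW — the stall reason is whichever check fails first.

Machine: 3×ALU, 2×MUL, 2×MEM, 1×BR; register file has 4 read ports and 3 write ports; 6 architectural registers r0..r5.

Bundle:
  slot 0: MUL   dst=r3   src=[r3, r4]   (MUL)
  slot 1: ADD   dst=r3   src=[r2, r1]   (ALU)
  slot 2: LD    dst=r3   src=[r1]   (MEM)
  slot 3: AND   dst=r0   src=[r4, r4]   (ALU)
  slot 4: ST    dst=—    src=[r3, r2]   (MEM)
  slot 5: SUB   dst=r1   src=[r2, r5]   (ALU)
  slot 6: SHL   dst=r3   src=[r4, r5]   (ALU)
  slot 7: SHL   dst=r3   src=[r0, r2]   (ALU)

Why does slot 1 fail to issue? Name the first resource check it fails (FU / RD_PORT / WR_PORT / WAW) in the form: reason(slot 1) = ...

slot 0 (MUL): ISSUE — free A3,Mu1,Ld2,B1 rp2 wp2
slot 1 (ALU): stall WAW — free A3,Mu1,Ld2,B1 rp2 wp2
slot 2 (MEM): stall WAW — free A3,Mu1,Ld2,B1 rp2 wp2
slot 3 (ALU): ISSUE — free A2,Mu1,Ld2,B1 rp1 wp1
slot 4 (MEM): stall RD_PORT — free A2,Mu1,Ld2,B1 rp1 wp1
slot 5 (ALU): stall RD_PORT — free A2,Mu1,Ld2,B1 rp1 wp1
slot 6 (ALU): stall RD_PORT — free A2,Mu1,Ld2,B1 rp1 wp1
slot 7 (ALU): stall RD_PORT — free A2,Mu1,Ld2,B1 rp1 wp1

reason(slot 1) = WAW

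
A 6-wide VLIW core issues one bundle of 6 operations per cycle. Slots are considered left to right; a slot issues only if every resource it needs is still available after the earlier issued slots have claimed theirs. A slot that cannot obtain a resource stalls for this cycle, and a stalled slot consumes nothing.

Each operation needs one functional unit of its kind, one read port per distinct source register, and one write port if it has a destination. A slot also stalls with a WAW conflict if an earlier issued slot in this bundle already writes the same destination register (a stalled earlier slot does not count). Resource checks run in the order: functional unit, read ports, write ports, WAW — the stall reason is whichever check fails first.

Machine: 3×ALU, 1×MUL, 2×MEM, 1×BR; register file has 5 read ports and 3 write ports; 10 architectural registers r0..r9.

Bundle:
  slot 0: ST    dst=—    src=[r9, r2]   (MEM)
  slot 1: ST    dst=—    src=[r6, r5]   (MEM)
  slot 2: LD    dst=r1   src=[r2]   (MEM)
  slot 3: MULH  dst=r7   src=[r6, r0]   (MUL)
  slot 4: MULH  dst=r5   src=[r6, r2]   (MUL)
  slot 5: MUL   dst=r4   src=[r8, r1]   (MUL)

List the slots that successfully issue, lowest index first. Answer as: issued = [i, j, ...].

issued = [0, 1]

[0] MEM needs rd=2 wr=0: ok; after: ALU=3 MUL=1 MEM=1 BR=1, R=3, W=3
[1] MEM needs rd=2 wr=0: ok; after: ALU=3 MUL=1 MEM=0 BR=1, R=1, W=3
[2] MEM needs rd=1 wr=1: FU; after: ALU=3 MUL=1 MEM=0 BR=1, R=1, W=3
[3] MUL needs rd=2 wr=1: RD_PORT; after: ALU=3 MUL=1 MEM=0 BR=1, R=1, W=3
[4] MUL needs rd=2 wr=1: RD_PORT; after: ALU=3 MUL=1 MEM=0 BR=1, R=1, W=3
[5] MUL needs rd=2 wr=1: RD_PORT; after: ALU=3 MUL=1 MEM=0 BR=1, R=1, W=3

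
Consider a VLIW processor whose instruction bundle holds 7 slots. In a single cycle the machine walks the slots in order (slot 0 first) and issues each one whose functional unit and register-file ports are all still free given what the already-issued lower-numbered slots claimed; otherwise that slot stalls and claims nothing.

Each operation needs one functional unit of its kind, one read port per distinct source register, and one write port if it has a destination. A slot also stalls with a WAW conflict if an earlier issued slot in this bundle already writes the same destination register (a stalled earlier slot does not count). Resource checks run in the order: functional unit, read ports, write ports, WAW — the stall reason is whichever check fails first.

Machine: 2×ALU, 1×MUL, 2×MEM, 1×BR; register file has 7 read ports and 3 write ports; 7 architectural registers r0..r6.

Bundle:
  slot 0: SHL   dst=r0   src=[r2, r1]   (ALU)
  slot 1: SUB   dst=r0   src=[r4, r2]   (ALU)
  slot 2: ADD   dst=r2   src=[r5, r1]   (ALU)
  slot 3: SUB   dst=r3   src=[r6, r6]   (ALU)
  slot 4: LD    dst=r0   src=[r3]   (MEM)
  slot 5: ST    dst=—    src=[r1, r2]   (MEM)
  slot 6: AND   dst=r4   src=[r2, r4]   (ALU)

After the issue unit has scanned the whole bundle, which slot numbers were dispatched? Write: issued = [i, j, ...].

issued = [0, 2, 5]

slot 0 (ALU): ISSUE — free A1,Mu1,Ld2,B1 rp5 wp2
slot 1 (ALU): stall WAW — free A1,Mu1,Ld2,B1 rp5 wp2
slot 2 (ALU): ISSUE — free A0,Mu1,Ld2,B1 rp3 wp1
slot 3 (ALU): stall FU — free A0,Mu1,Ld2,B1 rp3 wp1
slot 4 (MEM): stall WAW — free A0,Mu1,Ld2,B1 rp3 wp1
slot 5 (MEM): ISSUE — free A0,Mu1,Ld1,B1 rp1 wp1
slot 6 (ALU): stall FU — free A0,Mu1,Ld1,B1 rp1 wp1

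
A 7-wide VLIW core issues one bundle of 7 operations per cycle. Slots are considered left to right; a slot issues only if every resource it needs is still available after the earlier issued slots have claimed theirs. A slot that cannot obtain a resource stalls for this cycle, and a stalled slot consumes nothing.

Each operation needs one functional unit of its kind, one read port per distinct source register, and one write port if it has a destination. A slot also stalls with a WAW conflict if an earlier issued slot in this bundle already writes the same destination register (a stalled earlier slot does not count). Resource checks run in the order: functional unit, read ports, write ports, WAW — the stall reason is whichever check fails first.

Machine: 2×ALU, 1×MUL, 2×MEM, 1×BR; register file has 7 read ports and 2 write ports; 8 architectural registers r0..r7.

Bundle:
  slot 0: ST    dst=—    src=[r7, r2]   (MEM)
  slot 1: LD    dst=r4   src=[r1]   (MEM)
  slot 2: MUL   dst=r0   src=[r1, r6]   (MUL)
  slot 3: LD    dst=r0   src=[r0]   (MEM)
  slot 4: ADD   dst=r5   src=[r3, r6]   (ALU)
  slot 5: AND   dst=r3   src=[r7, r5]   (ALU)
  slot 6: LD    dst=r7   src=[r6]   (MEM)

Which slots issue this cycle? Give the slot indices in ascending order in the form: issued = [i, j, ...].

(0) want 1×MEM +2rd +0wr — yes → AL2|MU1|ME1|BR1|rd5|wr2
(1) want 1×MEM +1rd +1wr — yes → AL2|MU1|ME0|BR1|rd4|wr1
(2) want 1×MUL +2rd +1wr — yes → AL2|MU0|ME0|BR1|rd2|wr0
(3) want 1×MEM +1rd +1wr — FU → AL2|MU0|ME0|BR1|rd2|wr0
(4) want 1×ALU +2rd +1wr — WR_PORT → AL2|MU0|ME0|BR1|rd2|wr0
(5) want 1×ALU +2rd +1wr — WR_PORT → AL2|MU0|ME0|BR1|rd2|wr0
(6) want 1×MEM +1rd +1wr — FU → AL2|MU0|ME0|BR1|rd2|wr0

issued = [0, 1, 2]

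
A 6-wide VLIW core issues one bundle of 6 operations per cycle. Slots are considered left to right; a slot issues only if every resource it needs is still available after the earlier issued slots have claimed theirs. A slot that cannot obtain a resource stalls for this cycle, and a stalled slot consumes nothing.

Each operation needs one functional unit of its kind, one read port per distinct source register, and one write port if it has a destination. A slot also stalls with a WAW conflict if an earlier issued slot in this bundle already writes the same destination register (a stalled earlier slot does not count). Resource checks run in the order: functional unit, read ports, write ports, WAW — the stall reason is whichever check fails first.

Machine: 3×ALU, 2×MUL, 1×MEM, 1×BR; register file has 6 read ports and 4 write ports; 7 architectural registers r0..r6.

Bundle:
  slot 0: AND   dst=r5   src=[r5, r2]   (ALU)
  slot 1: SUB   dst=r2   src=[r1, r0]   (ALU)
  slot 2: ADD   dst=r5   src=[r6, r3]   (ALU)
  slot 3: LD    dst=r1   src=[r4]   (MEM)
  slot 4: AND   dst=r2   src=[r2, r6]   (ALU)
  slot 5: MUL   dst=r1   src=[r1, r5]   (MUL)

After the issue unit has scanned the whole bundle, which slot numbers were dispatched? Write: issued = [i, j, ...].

#0 ALU src=r5,r2 dispatched  <A:2 Mu:2 Ld:1 B:1 rd:4 wr:3>
#1 ALU src=r1,r0 dispatched  <A:1 Mu:2 Ld:1 B:1 rd:2 wr:2>
#2 ALU src=r6,r3 held:WAW  <A:1 Mu:2 Ld:1 B:1 rd:2 wr:2>
#3 MEM src=r4 dispatched  <A:1 Mu:2 Ld:0 B:1 rd:1 wr:1>
#4 ALU src=r2,r6 held:RD_PORT  <A:1 Mu:2 Ld:0 B:1 rd:1 wr:1>
#5 MUL src=r1,r5 held:RD_PORT  <A:1 Mu:2 Ld:0 B:1 rd:1 wr:1>

issued = [0, 1, 3]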